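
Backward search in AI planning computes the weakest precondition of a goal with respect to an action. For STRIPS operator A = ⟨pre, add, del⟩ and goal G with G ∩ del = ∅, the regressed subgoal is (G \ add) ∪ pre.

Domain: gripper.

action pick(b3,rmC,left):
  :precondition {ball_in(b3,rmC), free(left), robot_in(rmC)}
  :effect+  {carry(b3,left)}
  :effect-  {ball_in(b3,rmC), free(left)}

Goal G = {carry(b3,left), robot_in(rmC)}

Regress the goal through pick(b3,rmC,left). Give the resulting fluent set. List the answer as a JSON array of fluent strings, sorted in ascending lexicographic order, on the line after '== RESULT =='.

Compute (G \ add) ∪ pre:
  G ∩ del = {}  (empty — regression defined)
  G \ add = {carry(b3,left), robot_in(rmC)} \ {carry(b3,left)} = {robot_in(rmC)}
  ∪ pre   = {robot_in(rmC)} ∪ {ball_in(b3,rmC), free(left), robot_in(rmC)}
          = {ball_in(b3,rmC), free(left), robot_in(rmC)}

== RESULT ==
["ball_in(b3,rmC)", "free(left)", "robot_in(rmC)"]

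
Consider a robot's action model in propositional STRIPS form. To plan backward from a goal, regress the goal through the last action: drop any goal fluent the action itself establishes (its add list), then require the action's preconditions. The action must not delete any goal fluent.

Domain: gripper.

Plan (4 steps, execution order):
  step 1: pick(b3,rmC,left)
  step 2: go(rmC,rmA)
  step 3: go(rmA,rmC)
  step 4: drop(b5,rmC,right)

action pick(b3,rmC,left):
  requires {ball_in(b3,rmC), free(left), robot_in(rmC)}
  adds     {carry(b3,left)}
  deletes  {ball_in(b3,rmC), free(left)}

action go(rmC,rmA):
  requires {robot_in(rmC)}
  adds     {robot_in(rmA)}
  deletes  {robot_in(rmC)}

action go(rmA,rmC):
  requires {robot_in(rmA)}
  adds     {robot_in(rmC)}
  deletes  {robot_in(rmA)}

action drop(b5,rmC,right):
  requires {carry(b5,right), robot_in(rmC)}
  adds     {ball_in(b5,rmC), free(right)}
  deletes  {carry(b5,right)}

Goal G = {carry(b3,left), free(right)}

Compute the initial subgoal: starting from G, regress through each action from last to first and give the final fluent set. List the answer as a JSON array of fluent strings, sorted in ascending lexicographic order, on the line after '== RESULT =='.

Regress step by step:
  through step 4 (drop(b5,rmC,right)): drop {free(right)}, keep {carry(b3,left)}, require {carry(b5,right), robot_in(rmC)}
    → {carry(b3,left), carry(b5,right), robot_in(rmC)}
  through step 3 (go(rmA,rmC)): drop {robot_in(rmC)}, keep {carry(b3,left), carry(b5,right)}, require {robot_in(rmA)}
    → {carry(b3,left), carry(b5,right), robot_in(rmA)}
  through step 2 (go(rmC,rmA)): drop {robot_in(rmA)}, keep {carry(b3,left), carry(b5,right)}, require {robot_in(rmC)}
    → {carry(b3,left), carry(b5,right), robot_in(rmC)}
  through step 1 (pick(b3,rmC,left)): drop {carry(b3,left)}, keep {carry(b5,right), robot_in(rmC)}, require {ball_in(b3,rmC), free(left), robot_in(rmC)}
    → {ball_in(b3,rmC), carry(b5,right), free(left), robot_in(rmC)}

== RESULT ==
["ball_in(b3,rmC)", "carry(b5,right)", "free(left)", "robot_in(rmC)"]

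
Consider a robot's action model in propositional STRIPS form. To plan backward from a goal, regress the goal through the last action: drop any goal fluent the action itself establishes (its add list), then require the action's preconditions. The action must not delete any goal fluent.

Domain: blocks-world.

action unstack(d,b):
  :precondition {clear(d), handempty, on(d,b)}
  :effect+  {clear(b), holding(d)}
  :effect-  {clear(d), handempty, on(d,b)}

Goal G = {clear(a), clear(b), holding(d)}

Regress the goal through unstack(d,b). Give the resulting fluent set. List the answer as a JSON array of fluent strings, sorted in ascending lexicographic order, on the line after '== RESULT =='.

Regress:
  G ∩ del = {}  (empty — regression defined)
  G \ add = {clear(a), clear(b), holding(d)} \ {clear(b), holding(d)} = {clear(a)}
  ∪ pre   = {clear(a)} ∪ {clear(d), handempty, on(d,b)}
          = {clear(a), clear(d), handempty, on(d,b)}

== RESULT ==
["clear(a)", "clear(d)", "handempty", "on(d,b)"]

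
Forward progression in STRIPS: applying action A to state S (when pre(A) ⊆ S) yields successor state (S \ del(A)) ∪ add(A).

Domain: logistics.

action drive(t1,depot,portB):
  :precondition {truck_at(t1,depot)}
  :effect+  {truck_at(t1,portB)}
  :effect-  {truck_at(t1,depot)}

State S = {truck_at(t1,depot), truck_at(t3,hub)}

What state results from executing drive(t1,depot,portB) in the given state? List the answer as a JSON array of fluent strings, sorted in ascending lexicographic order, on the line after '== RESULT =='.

Progress:
  pre ⊆ S: {truck_at(t1,depot)} ⊆ S  — applicable
  S \ del = {truck_at(t3,hub)}
  ∪ add   = {truck_at(t1,portB), truck_at(t3,hub)}

== RESULT ==
["truck_at(t1,portB)", "truck_at(t3,hub)"]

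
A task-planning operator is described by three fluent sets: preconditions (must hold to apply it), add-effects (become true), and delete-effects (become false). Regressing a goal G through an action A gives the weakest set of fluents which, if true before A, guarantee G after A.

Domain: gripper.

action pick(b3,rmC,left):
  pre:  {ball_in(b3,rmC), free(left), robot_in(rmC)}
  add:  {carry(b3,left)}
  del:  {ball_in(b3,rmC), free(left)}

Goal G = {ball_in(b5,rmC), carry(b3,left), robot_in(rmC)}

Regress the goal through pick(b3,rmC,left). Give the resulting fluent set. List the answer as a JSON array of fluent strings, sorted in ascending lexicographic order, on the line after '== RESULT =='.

Regress:
  G ∩ del = {}  (empty — regression defined)
  G \ add = {ball_in(b5,rmC), carry(b3,left), robot_in(rmC)} \ {carry(b3,left)} = {ball_in(b5,rmC), robot_in(rmC)}
  ∪ pre   = {ball_in(b5,rmC), robot_in(rmC)} ∪ {ball_in(b3,rmC), free(left), robot_in(rmC)}
          = {ball_in(b3,rmC), ball_in(b5,rmC), free(left), robot_in(rmC)}

== RESULT ==
["ball_in(b3,rmC)", "ball_in(b5,rmC)", "free(left)", "robot_in(rmC)"]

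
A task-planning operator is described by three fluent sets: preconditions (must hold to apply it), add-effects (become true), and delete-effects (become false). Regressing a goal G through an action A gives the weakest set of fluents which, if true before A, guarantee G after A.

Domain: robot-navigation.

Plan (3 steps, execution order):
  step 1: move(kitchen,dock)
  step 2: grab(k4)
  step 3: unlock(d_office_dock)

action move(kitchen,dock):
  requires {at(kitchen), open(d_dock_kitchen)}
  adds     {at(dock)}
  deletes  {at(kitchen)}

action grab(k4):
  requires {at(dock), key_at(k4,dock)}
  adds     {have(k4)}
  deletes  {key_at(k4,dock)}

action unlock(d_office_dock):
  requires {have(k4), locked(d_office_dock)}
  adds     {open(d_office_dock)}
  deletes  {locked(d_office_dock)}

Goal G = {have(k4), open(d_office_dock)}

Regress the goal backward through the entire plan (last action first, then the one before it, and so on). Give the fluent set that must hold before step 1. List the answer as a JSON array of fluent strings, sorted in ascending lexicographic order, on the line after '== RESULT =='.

Work backward from the goal:
  through step 3 (unlock(d_office_dock)): drop {open(d_office_dock)}, keep {have(k4)}, require {have(k4), locked(d_office_dock)}
    → {have(k4), locked(d_office_dock)}
  through step 2 (grab(k4)): drop {have(k4)}, keep {locked(d_office_dock)}, require {at(dock), key_at(k4,dock)}
    → {at(dock), key_at(k4,dock), locked(d_office_dock)}
  through step 1 (move(kitchen,dock)): drop {at(dock)}, keep {key_at(k4,dock), locked(d_office_dock)}, require {at(kitchen), open(d_dock_kitchen)}
    → {at(kitchen), key_at(k4,dock), locked(d_office_dock), open(d_dock_kitchen)}

== RESULT ==
["at(kitchen)", "key_at(k4,dock)", "locked(d_office_dock)", "open(d_dock_kitchen)"]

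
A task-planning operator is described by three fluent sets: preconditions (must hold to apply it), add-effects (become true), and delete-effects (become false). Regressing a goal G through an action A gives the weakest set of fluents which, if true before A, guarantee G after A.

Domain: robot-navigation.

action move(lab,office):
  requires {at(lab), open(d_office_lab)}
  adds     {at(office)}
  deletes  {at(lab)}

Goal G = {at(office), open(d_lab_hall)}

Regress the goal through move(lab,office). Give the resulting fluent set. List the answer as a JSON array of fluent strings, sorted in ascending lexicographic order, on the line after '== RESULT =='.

Regress:
  G ∩ del = {}  (empty — regression defined)
  G \ add = {at(office), open(d_lab_hall)} \ {at(office)} = {open(d_lab_hall)}
  ∪ pre   = {open(d_lab_hall)} ∪ {at(lab), open(d_office_lab)}
          = {at(lab), open(d_lab_hall), open(d_office_lab)}

== RESULT ==
["at(lab)", "open(d_lab_hall)", "open(d_office_lab)"]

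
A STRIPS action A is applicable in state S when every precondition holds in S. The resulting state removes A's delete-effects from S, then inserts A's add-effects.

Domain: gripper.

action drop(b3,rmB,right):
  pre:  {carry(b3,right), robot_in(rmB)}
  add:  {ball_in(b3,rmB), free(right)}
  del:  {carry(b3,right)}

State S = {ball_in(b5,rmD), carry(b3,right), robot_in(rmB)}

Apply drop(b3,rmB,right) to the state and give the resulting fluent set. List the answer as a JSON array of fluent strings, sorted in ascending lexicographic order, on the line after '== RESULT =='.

Compute (S \ del) ∪ add:
  pre ⊆ S: {carry(b3,right), robot_in(rmB)} ⊆ S  — applicable
  S \ del = {ball_in(b5,rmD), robot_in(rmB)}
  ∪ add   = {ball_in(b3,rmB), ball_in(b5,rmD), free(right), robot_in(rmB)}

== RESULT ==
["ball_in(b3,rmB)", "ball_in(b5,rmD)", "free(right)", "robot_in(rmB)"]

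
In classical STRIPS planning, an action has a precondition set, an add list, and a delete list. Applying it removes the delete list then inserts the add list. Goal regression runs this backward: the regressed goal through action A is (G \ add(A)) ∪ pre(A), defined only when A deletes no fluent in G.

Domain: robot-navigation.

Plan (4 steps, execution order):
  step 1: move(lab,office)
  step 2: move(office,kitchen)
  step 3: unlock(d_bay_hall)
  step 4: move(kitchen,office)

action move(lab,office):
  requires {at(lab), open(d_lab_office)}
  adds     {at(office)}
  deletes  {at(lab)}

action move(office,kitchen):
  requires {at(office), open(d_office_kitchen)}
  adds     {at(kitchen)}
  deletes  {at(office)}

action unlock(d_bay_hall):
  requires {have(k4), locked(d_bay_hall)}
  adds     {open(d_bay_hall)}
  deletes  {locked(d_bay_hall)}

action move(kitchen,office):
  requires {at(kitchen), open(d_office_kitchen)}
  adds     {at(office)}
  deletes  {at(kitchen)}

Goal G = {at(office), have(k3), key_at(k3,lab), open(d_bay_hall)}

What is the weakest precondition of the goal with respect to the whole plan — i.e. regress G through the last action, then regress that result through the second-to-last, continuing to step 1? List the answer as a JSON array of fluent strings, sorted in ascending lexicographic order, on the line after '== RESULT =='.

Regress step by step:
  through step 4 (move(kitchen,office)): drop {at(office)}, keep {have(k3), key_at(k3,lab), open(d_bay_hall)}, require {at(kitchen), open(d_office_kitchen)}
    → {at(kitchen), have(k3), key_at(k3,lab), open(d_bay_hall), open(d_office_kitchen)}
  through step 3 (unlock(d_bay_hall)): drop {open(d_bay_hall)}, keep {at(kitchen), have(k3), key_at(k3,lab), open(d_office_kitchen)}, require {have(k4), locked(d_bay_hall)}
    → {at(kitchen), have(k3), have(k4), key_at(k3,lab), locked(d_bay_hall), open(d_office_kitchen)}
  through step 2 (move(office,kitchen)): drop {at(kitchen)}, keep {have(k3), have(k4), key_at(k3,lab), locked(d_bay_hall), open(d_office_kitchen)}, require {at(office), open(d_office_kitchen)}
    → {at(office), have(k3), have(k4), key_at(k3,lab), locked(d_bay_hall), open(d_office_kitchen)}
  through step 1 (move(lab,office)): drop {at(office)}, keep {have(k3), have(k4), key_at(k3,lab), locked(d_bay_hall), open(d_office_kitchen)}, require {at(lab), open(d_lab_office)}
    → {at(lab), have(k3), have(k4), key_at(k3,lab), locked(d_bay_hall), open(d_lab_office), open(d_office_kitchen)}

== RESULT ==
["at(lab)", "have(k3)", "have(k4)", "key_at(k3,lab)", "locked(d_bay_hall)", "open(d_lab_office)", "open(d_office_kitchen)"]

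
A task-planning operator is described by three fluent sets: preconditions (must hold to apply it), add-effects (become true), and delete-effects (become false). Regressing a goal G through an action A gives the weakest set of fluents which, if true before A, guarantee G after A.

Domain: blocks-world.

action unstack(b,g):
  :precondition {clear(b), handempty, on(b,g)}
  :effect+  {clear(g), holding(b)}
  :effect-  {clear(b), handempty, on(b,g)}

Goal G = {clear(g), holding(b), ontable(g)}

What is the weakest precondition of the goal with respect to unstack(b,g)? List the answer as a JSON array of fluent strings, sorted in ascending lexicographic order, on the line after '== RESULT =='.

Compute (G \ add) ∪ pre:
  G ∩ del = {}  (empty — regression defined)
  G \ add = {clear(g), holding(b), ontable(g)} \ {clear(g), holding(b)} = {ontable(g)}
  ∪ pre   = {ontable(g)} ∪ {clear(b), handempty, on(b,g)}
          = {clear(b), handempty, on(b,g), ontable(g)}

== RESULT ==
["clear(b)", "handempty", "on(b,g)", "ontable(g)"]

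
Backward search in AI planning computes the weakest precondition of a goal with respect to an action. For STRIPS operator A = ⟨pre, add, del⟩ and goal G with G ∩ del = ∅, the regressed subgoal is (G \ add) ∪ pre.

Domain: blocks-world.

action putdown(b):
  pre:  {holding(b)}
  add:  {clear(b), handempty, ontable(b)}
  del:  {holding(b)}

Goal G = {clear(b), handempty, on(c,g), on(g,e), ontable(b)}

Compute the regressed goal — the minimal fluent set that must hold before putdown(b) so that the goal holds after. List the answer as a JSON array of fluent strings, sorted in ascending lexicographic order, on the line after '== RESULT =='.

Regress:
  G ∩ del = {}  (empty — regression defined)
  G \ add = {clear(b), handempty, on(c,g), on(g,e), ontable(b)} \ {clear(b), handempty, ontable(b)} = {on(c,g), on(g,e)}
  ∪ pre   = {on(c,g), on(g,e)} ∪ {holding(b)}
          = {holding(b), on(c,g), on(g,e)}

== RESULT ==
["holding(b)", "on(c,g)", "on(g,e)"]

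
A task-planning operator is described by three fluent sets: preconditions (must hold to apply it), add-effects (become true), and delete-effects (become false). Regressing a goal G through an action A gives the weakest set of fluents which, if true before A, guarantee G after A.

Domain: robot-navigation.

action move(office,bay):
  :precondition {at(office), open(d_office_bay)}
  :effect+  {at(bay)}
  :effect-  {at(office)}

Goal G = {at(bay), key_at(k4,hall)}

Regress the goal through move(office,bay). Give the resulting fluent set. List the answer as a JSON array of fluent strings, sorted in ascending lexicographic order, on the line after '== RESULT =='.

Regress:
  G ∩ del = {}  (empty — regression defined)
  G \ add = {at(bay), key_at(k4,hall)} \ {at(bay)} = {key_at(k4,hall)}
  ∪ pre   = {key_at(k4,hall)} ∪ {at(office), open(d_office_bay)}
          = {at(office), key_at(k4,hall), open(d_office_bay)}

== RESULT ==
["at(office)", "key_at(k4,hall)", "open(d_office_bay)"]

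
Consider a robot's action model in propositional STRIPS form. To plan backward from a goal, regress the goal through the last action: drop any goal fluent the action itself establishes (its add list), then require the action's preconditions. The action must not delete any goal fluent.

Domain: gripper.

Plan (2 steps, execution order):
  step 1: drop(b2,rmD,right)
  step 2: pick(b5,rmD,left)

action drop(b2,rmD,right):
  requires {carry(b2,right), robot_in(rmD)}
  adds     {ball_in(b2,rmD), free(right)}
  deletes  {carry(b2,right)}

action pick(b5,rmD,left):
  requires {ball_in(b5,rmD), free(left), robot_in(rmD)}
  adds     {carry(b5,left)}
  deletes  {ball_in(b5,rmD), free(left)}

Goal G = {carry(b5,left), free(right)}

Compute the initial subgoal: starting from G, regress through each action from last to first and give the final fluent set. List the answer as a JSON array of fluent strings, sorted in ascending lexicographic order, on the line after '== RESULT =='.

Work backward from the goal:
  through step 2 (pick(b5,rmD,left)): drop {carry(b5,left)}, keep {free(right)}, require {ball_in(b5,rmD), free(left), robot_in(rmD)}
    → {ball_in(b5,rmD), free(left), free(right), robot_in(rmD)}
  through step 1 (drop(b2,rmD,right)): drop {free(right)}, keep {ball_in(b5,rmD), free(left), robot_in(rmD)}, require {carry(b2,right), robot_in(rmD)}
    → {ball_in(b5,rmD), carry(b2,right), free(left), robot_in(rmD)}

== RESULT ==
["ball_in(b5,rmD)", "carry(b2,right)", "free(left)", "robot_in(rmD)"]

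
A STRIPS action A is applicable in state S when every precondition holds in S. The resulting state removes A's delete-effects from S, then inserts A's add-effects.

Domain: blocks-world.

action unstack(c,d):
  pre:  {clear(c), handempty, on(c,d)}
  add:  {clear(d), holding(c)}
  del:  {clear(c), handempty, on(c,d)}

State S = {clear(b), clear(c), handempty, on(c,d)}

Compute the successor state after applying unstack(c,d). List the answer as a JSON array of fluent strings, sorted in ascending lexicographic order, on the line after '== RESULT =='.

Progress:
  pre ⊆ S: {clear(c), handempty, on(c,d)} ⊆ S  — applicable
  S \ del = {clear(b)}
  ∪ add   = {clear(b), clear(d), holding(c)}

== RESULT ==
["clear(b)", "clear(d)", "holding(c)"]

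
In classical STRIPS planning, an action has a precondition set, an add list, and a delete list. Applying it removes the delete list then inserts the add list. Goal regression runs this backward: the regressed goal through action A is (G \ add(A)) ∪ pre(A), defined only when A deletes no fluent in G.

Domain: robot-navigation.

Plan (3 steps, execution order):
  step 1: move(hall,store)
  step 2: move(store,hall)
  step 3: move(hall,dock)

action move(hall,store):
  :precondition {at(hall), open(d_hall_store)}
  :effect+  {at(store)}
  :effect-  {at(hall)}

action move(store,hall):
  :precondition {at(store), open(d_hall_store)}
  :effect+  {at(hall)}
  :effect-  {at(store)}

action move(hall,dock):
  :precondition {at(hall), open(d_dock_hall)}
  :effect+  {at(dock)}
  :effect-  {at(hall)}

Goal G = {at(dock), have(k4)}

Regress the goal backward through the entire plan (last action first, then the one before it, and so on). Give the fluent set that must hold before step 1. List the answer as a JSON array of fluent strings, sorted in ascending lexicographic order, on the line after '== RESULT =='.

Regress step by step:
  through step 3 (move(hall,dock)): drop {at(dock)}, keep {have(k4)}, require {at(hall), open(d_dock_hall)}
    → {at(hall), have(k4), open(d_dock_hall)}
  through step 2 (move(store,hall)): drop {at(hall)}, keep {have(k4), open(d_dock_hall)}, require {at(store), open(d_hall_store)}
    → {at(store), have(k4), open(d_dock_hall), open(d_hall_store)}
  through step 1 (move(hall,store)): drop {at(store)}, keep {have(k4), open(d_dock_hall), open(d_hall_store)}, require {at(hall), open(d_hall_store)}
    → {at(hall), have(k4), open(d_dock_hall), open(d_hall_store)}

== RESULT ==
["at(hall)", "have(k4)", "open(d_dock_hall)", "open(d_hall_store)"]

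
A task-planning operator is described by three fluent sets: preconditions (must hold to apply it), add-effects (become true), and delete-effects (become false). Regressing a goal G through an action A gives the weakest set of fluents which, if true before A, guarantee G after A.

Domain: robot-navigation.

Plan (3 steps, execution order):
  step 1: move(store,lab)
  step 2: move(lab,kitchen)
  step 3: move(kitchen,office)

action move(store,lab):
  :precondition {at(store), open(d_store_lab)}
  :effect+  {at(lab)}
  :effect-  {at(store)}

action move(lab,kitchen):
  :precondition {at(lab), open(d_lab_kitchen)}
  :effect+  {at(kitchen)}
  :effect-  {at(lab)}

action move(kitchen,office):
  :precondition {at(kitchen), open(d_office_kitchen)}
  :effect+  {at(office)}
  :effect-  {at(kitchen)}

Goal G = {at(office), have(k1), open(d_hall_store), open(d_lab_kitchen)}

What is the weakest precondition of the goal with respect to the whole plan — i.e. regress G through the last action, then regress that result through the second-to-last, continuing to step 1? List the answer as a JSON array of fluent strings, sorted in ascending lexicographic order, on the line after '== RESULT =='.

Regress step by step:
  through step 3 (move(kitchen,office)): drop {at(office)}, keep {have(k1), open(d_hall_store), open(d_lab_kitchen)}, require {at(kitchen), open(d_office_kitchen)}
    → {at(kitchen), have(k1), open(d_hall_store), open(d_lab_kitchen), open(d_office_kitchen)}
  through step 2 (move(lab,kitchen)): drop {at(kitchen)}, keep {have(k1), open(d_hall_store), open(d_lab_kitchen), open(d_office_kitchen)}, require {at(lab), open(d_lab_kitchen)}
    → {at(lab), have(k1), open(d_hall_store), open(d_lab_kitchen), open(d_office_kitchen)}
  through step 1 (move(store,lab)): drop {at(lab)}, keep {have(k1), open(d_hall_store), open(d_lab_kitchen), open(d_office_kitchen)}, require {at(store), open(d_store_lab)}
    → {at(store), have(k1), open(d_hall_store), open(d_lab_kitchen), open(d_office_kitchen), open(d_store_lab)}

== RESULT ==
["at(store)", "have(k1)", "open(d_hall_store)", "open(d_lab_kitchen)", "open(d_office_kitchen)", "open(d_store_lab)"]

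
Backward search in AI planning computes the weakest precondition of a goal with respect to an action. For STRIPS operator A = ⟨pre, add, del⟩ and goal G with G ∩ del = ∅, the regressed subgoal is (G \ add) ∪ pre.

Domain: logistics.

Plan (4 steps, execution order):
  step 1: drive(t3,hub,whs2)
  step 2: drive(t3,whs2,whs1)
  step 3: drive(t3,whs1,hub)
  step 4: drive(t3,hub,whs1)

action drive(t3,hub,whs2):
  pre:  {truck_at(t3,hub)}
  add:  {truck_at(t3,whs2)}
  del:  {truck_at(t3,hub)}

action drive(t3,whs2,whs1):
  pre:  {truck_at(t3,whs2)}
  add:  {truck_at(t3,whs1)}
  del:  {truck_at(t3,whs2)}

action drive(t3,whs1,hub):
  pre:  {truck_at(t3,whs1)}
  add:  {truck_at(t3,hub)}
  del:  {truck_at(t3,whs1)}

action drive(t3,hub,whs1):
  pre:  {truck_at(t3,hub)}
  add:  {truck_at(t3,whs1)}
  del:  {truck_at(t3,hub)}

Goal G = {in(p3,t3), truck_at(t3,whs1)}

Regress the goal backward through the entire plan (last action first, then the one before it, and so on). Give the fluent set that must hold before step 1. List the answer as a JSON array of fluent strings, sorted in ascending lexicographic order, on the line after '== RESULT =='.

Regress step by step:
  through step 4 (drive(t3,hub,whs1)): drop {truck_at(t3,whs1)}, keep {in(p3,t3)}, require {truck_at(t3,hub)}
    → {in(p3,t3), truck_at(t3,hub)}
  through step 3 (drive(t3,whs1,hub)): drop {truck_at(t3,hub)}, keep {in(p3,t3)}, require {truck_at(t3,whs1)}
    → {in(p3,t3), truck_at(t3,whs1)}
  through step 2 (drive(t3,whs2,whs1)): drop {truck_at(t3,whs1)}, keep {in(p3,t3)}, require {truck_at(t3,whs2)}
    → {in(p3,t3), truck_at(t3,whs2)}
  through step 1 (drive(t3,hub,whs2)): drop {truck_at(t3,whs2)}, keep {in(p3,t3)}, require {truck_at(t3,hub)}
    → {in(p3,t3), truck_at(t3,hub)}

== RESULT ==
["in(p3,t3)", "truck_at(t3,hub)"]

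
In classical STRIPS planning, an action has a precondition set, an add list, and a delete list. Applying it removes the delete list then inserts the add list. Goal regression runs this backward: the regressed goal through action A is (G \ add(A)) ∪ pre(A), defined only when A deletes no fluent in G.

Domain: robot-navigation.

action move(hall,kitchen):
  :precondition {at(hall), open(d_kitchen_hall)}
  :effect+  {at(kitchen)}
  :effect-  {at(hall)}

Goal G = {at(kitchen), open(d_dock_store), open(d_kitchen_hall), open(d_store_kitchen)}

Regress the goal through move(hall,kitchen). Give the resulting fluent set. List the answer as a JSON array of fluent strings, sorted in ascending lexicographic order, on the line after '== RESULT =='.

Regress:
  G ∩ del = {}  (empty — regression defined)
  G \ add = {at(kitchen), open(d_dock_store), open(d_kitchen_hall), open(d_store_kitchen)} \ {at(kitchen)} = {open(d_dock_store), open(d_kitchen_hall), open(d_store_kitchen)}
  ∪ pre   = {open(d_dock_store), open(d_kitchen_hall), open(d_store_kitchen)} ∪ {at(hall), open(d_kitchen_hall)}
          = {at(hall), open(d_dock_store), open(d_kitchen_hall), open(d_store_kitchen)}

== RESULT ==
["at(hall)", "open(d_dock_store)", "open(d_kitchen_hall)", "open(d_store_kitchen)"]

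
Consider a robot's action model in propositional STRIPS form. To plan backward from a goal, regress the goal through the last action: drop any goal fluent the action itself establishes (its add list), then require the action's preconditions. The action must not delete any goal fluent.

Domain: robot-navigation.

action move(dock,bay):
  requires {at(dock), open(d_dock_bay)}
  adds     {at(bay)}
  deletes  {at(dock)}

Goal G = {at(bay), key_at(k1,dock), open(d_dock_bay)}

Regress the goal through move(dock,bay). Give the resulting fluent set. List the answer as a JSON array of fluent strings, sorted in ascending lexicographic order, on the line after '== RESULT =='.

Regress:
  G ∩ del = {}  (empty — regression defined)
  G \ add = {at(bay), key_at(k1,dock), open(d_dock_bay)} \ {at(bay)} = {key_at(k1,dock), open(d_dock_bay)}
  ∪ pre   = {key_at(k1,dock), open(d_dock_bay)} ∪ {at(dock), open(d_dock_bay)}
          = {at(dock), key_at(k1,dock), open(d_dock_bay)}

== RESULT ==
["at(dock)", "key_at(k1,dock)", "open(d_dock_bay)"]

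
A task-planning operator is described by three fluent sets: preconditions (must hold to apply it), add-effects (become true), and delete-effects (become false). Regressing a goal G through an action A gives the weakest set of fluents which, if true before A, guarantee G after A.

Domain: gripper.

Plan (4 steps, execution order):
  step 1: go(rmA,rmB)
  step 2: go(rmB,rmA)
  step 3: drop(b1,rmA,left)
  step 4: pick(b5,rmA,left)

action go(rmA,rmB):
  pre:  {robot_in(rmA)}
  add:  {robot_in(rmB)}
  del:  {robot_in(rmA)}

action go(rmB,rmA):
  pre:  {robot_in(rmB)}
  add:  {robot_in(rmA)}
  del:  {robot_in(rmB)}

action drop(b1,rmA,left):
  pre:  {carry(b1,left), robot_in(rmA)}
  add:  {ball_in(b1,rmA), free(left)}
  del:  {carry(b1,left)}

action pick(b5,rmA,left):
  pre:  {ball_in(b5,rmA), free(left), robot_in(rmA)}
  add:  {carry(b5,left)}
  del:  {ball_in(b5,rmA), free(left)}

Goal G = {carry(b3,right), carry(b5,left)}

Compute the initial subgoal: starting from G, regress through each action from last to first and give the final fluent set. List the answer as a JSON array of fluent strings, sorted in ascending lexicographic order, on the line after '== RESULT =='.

Regress step by step:
  through step 4 (pick(b5,rmA,left)): drop {carry(b5,left)}, keep {carry(b3,right)}, require {ball_in(b5,rmA), free(left), robot_in(rmA)}
    → {ball_in(b5,rmA), carry(b3,right), free(left), robot_in(rmA)}
  through step 3 (drop(b1,rmA,left)): drop {free(left)}, keep {ball_in(b5,rmA), carry(b3,right), robot_in(rmA)}, require {carry(b1,left), robot_in(rmA)}
    → {ball_in(b5,rmA), carry(b1,left), carry(b3,right), robot_in(rmA)}
  through step 2 (go(rmB,rmA)): drop {robot_in(rmA)}, keep {ball_in(b5,rmA), carry(b1,left), carry(b3,right)}, require {robot_in(rmB)}
    → {ball_in(b5,rmA), carry(b1,left), carry(b3,right), robot_in(rmB)}
  through step 1 (go(rmA,rmB)): drop {robot_in(rmB)}, keep {ball_in(b5,rmA), carry(b1,left), carry(b3,right)}, require {robot_in(rmA)}
    → {ball_in(b5,rmA), carry(b1,left), carry(b3,right), robot_in(rmA)}

== RESULT ==
["ball_in(b5,rmA)", "carry(b1,left)", "carry(b3,right)", "robot_in(rmA)"]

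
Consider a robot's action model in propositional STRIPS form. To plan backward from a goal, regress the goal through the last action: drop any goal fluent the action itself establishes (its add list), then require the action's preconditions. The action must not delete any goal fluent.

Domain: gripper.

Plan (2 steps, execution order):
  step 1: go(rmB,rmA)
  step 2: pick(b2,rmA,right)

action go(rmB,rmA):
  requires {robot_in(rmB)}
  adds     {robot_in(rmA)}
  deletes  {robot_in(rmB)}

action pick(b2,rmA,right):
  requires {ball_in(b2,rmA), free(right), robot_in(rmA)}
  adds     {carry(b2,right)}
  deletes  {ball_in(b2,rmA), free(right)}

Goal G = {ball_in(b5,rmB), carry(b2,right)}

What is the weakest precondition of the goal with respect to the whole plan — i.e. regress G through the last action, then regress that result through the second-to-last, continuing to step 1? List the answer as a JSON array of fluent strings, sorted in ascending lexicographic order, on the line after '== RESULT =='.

Regress step by step:
  through step 2 (pick(b2,rmA,right)): drop {carry(b2,right)}, keep {ball_in(b5,rmB)}, require {ball_in(b2,rmA), free(right), robot_in(rmA)}
    → {ball_in(b2,rmA), ball_in(b5,rmB), free(right), robot_in(rmA)}
  through step 1 (go(rmB,rmA)): drop {robot_in(rmA)}, keep {ball_in(b2,rmA), ball_in(b5,rmB), free(right)}, require {robot_in(rmB)}
    → {ball_in(b2,rmA), ball_in(b5,rmB), free(right), robot_in(rmB)}

== RESULT ==
["ball_in(b2,rmA)", "ball_in(b5,rmB)", "free(right)", "robot_in(rmB)"]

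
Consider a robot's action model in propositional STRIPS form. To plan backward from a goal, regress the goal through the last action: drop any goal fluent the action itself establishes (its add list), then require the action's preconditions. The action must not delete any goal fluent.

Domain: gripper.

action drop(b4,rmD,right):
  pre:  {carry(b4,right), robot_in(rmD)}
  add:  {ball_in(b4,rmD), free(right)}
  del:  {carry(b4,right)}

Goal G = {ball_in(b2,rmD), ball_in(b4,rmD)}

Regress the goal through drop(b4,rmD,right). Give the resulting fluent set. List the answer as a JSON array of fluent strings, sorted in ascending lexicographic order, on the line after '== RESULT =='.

Compute (G \ add) ∪ pre:
  G ∩ del = {}  (empty — regression defined)
  G \ add = {ball_in(b2,rmD), ball_in(b4,rmD)} \ {ball_in(b4,rmD), free(right)} = {ball_in(b2,rmD)}
  ∪ pre   = {ball_in(b2,rmD)} ∪ {carry(b4,right), robot_in(rmD)}
          = {ball_in(b2,rmD), carry(b4,right), robot_in(rmD)}

== RESULT ==
["ball_in(b2,rmD)", "carry(b4,right)", "robot_in(rmD)"]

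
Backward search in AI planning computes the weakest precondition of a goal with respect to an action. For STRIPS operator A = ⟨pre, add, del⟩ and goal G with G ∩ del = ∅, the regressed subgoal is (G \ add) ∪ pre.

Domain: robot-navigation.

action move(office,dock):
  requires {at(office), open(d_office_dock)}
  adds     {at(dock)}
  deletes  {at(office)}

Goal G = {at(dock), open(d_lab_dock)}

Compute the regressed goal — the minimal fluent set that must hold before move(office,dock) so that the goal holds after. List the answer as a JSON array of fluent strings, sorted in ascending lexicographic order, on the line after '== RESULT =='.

Regress:
  G ∩ del = {}  (empty — regression defined)
  G \ add = {at(dock), open(d_lab_dock)} \ {at(dock)} = {open(d_lab_dock)}
  ∪ pre   = {open(d_lab_dock)} ∪ {at(office), open(d_office_dock)}
          = {at(office), open(d_lab_dock), open(d_office_dock)}

== RESULT ==
["at(office)", "open(d_lab_dock)", "open(d_office_dock)"]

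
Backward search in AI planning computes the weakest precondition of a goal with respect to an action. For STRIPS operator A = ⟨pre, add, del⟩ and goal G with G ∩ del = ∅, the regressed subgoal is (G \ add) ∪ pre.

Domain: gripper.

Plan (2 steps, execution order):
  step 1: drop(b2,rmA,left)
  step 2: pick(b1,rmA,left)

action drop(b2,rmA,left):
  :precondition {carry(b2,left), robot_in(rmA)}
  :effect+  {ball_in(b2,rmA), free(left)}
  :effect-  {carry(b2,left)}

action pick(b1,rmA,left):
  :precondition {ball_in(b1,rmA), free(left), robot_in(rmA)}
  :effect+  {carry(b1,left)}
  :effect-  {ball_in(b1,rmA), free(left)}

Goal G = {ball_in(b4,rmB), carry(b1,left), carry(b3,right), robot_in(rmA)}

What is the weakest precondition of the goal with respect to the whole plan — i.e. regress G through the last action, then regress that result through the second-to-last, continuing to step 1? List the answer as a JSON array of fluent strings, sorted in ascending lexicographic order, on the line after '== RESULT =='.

Regress step by step:
  through step 2 (pick(b1,rmA,left)): drop {carry(b1,left)}, keep {ball_in(b4,rmB), carry(b3,right), robot_in(rmA)}, require {ball_in(b1,rmA), free(left), robot_in(rmA)}
    → {ball_in(b1,rmA), ball_in(b4,rmB), carry(b3,right), free(left), robot_in(rmA)}
  through step 1 (drop(b2,rmA,left)): drop {free(left)}, keep {ball_in(b1,rmA), ball_in(b4,rmB), carry(b3,right), robot_in(rmA)}, require {carry(b2,left), robot_in(rmA)}
    → {ball_in(b1,rmA), ball_in(b4,rmB), carry(b2,left), carry(b3,right), robot_in(rmA)}

== RESULT ==
["ball_in(b1,rmA)", "ball_in(b4,rmB)", "carry(b2,left)", "carry(b3,right)", "robot_in(rmA)"]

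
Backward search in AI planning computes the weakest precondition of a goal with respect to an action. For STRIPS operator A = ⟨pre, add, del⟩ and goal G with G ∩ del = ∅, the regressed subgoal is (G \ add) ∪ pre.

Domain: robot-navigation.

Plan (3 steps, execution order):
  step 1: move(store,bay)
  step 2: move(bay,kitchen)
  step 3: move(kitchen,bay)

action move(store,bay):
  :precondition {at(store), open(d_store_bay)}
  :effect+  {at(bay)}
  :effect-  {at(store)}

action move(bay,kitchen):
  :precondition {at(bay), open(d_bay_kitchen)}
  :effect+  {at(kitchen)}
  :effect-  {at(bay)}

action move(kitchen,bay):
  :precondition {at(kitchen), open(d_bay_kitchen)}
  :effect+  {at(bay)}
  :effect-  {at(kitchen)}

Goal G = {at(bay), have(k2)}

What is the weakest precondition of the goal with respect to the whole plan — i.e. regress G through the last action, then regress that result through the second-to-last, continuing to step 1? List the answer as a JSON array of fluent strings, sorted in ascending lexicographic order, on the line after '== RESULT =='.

Regress step by step:
  through step 3 (move(kitchen,bay)): drop {at(bay)}, keep {have(k2)}, require {at(kitchen), open(d_bay_kitchen)}
    → {at(kitchen), have(k2), open(d_bay_kitchen)}
  through step 2 (move(bay,kitchen)): drop {at(kitchen)}, keep {have(k2), open(d_bay_kitchen)}, require {at(bay), open(d_bay_kitchen)}
    → {at(bay), have(k2), open(d_bay_kitchen)}
  through step 1 (move(store,bay)): drop {at(bay)}, keep {have(k2), open(d_bay_kitchen)}, require {at(store), open(d_store_bay)}
    → {at(store), have(k2), open(d_bay_kitchen), open(d_store_bay)}

== RESULT ==
["at(store)", "have(k2)", "open(d_bay_kitchen)", "open(d_store_bay)"]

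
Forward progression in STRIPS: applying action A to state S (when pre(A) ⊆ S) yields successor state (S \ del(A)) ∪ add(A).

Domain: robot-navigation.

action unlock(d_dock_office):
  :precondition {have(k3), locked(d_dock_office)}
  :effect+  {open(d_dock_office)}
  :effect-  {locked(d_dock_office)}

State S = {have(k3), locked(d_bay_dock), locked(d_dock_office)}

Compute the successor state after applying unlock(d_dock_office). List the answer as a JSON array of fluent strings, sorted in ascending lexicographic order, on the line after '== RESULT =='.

Progress:
  pre ⊆ S: {have(k3), locked(d_dock_office)} ⊆ S  — applicable
  S \ del = {have(k3), locked(d_bay_dock)}
  ∪ add   = {have(k3), locked(d_bay_dock), open(d_dock_office)}

== RESULT ==
["have(k3)", "locked(d_bay_dock)", "open(d_dock_office)"]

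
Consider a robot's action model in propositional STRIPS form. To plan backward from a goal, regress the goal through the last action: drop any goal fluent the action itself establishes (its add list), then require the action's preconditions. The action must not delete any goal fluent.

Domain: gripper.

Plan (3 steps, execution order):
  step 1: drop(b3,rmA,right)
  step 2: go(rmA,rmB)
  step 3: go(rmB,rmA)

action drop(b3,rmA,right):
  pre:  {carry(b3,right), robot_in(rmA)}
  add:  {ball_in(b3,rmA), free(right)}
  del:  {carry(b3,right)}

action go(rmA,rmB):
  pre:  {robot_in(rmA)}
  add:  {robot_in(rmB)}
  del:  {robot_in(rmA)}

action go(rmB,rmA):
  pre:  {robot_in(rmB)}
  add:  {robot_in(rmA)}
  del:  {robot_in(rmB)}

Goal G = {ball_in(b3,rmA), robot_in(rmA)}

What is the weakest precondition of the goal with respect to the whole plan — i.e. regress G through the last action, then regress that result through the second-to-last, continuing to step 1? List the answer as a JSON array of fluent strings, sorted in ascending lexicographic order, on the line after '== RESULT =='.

Regress step by step:
  through step 3 (go(rmB,rmA)): drop {robot_in(rmA)}, keep {ball_in(b3,rmA)}, require {robot_in(rmB)}
    → {ball_in(b3,rmA), robot_in(rmB)}
  through step 2 (go(rmA,rmB)): drop {robot_in(rmB)}, keep {ball_in(b3,rmA)}, require {robot_in(rmA)}
    → {ball_in(b3,rmA), robot_in(rmA)}
  through step 1 (drop(b3,rmA,right)): drop {ball_in(b3,rmA)}, keep {robot_in(rmA)}, require {carry(b3,right), robot_in(rmA)}
    → {carry(b3,right), robot_in(rmA)}

== RESULT ==
["carry(b3,right)", "robot_in(rmA)"]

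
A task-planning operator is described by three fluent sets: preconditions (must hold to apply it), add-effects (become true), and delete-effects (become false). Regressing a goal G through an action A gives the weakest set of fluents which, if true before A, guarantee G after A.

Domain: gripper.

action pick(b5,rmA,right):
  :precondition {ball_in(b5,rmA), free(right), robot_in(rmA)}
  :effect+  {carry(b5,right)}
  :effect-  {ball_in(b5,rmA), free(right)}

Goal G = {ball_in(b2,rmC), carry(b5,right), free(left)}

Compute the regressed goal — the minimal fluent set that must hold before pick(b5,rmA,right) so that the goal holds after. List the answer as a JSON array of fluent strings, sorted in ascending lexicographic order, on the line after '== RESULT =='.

Regress:
  G ∩ del = {}  (empty — regression defined)
  G \ add = {ball_in(b2,rmC), carry(b5,right), free(left)} \ {carry(b5,right)} = {ball_in(b2,rmC), free(left)}
  ∪ pre   = {ball_in(b2,rmC), free(left)} ∪ {ball_in(b5,rmA), free(right), robot_in(rmA)}
          = {ball_in(b2,rmC), ball_in(b5,rmA), free(left), free(right), robot_in(rmA)}

== RESULT ==
["ball_in(b2,rmC)", "ball_in(b5,rmA)", "free(left)", "free(right)", "robot_in(rmA)"]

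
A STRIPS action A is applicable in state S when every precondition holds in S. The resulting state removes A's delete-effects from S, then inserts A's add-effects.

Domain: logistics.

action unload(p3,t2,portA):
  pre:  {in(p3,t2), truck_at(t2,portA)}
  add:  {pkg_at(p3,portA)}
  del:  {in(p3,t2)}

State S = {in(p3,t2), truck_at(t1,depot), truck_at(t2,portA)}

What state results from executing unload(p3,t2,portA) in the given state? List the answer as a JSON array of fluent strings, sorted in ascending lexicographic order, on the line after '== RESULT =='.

Compute (S \ del) ∪ add:
  pre ⊆ S: {in(p3,t2), truck_at(t2,portA)} ⊆ S  — applicable
  S \ del = {truck_at(t1,depot), truck_at(t2,portA)}
  ∪ add   = {pkg_at(p3,portA), truck_at(t1,depot), truck_at(t2,portA)}

== RESULT ==
["pkg_at(p3,portA)", "truck_at(t1,depot)", "truck_at(t2,portA)"]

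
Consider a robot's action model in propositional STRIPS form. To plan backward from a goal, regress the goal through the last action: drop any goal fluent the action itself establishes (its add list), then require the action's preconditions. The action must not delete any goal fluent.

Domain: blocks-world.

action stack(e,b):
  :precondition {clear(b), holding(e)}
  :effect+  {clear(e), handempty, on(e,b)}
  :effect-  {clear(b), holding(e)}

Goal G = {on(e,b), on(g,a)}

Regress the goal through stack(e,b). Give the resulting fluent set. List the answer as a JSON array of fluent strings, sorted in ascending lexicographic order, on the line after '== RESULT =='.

Regress:
  G ∩ del = {}  (empty — regression defined)
  G \ add = {on(e,b), on(g,a)} \ {clear(e), handempty, on(e,b)} = {on(g,a)}
  ∪ pre   = {on(g,a)} ∪ {clear(b), holding(e)}
          = {clear(b), holding(e), on(g,a)}

== RESULT ==
["clear(b)", "holding(e)", "on(g,a)"]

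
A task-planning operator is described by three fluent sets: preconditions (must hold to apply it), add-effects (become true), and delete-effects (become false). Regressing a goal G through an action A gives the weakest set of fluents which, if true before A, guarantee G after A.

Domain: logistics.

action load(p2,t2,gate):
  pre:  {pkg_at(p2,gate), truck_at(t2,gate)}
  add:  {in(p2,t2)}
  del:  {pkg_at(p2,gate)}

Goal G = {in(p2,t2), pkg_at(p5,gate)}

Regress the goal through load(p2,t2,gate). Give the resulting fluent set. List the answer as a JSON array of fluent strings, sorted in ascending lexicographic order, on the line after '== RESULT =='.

Regress:
  G ∩ del = {}  (empty — regression defined)
  G \ add = {in(p2,t2), pkg_at(p5,gate)} \ {in(p2,t2)} = {pkg_at(p5,gate)}
  ∪ pre   = {pkg_at(p5,gate)} ∪ {pkg_at(p2,gate), truck_at(t2,gate)}
          = {pkg_at(p2,gate), pkg_at(p5,gate), truck_at(t2,gate)}

== RESULT ==
["pkg_at(p2,gate)", "pkg_at(p5,gate)", "truck_at(t2,gate)"]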